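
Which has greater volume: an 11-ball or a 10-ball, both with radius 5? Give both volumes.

V_11(5) ≈ 9.19973e+07. V_10(5) ≈ 2.49039e+07. The 11-ball is larger.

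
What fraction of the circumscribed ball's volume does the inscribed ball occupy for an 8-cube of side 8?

V_in/V_out = n^(-n/2) = 8^(-8/2) ≈ 0.000244141.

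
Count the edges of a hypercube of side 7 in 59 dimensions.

The 59-cube has n·2^(n-1) = 59·2^58 = 59·288230376151711744 = 17005592192950992896 edges.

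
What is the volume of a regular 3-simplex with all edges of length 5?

Volume = (√2/12) · 5³ = 14.7314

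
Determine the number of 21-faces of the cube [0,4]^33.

An n-cube has C(n,k)·2^(n-k) k-faces. Here C(33,21)·2^12 = 354817320·4096 = 1453331742720.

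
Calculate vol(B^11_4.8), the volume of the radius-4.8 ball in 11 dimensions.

Volume = π^{11/2}·(4.8)^11/Γ(13/2) ≈ 5.87163e+07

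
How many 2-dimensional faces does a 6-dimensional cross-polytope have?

f_2(6-orthoplex) = 2^3 · (6 choose 3) = 160.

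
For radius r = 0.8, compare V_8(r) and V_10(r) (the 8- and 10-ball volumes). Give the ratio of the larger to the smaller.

V_8(0.8) ≈ 0.680939, V_10(0.8) ≈ 0.273822. The 8-ball is larger by a factor of 2.487.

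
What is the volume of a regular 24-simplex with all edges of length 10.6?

V_24 = √(25) · 10.6^24 / (24! · 2^(24/2)) ≈ 0.00796609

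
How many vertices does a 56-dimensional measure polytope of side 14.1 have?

The 56-cube has 2^56 = 72057594037927936 vertices.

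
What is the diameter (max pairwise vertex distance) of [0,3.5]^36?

Diagonal = √36 · 3.5 = 21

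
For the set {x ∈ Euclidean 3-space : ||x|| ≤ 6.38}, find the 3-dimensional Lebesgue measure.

The n-ball volume is π^(n/2)·r^n/Γ(n/2+1). With n=3, r=6.38: V ≈ 1087.8.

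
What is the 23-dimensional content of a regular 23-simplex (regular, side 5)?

V = (5^23 / 23!) · √((23+1) / 2^23) ≈ 7.79967e-10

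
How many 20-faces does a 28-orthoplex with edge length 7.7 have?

An n-cross-polytope has 2^(k+1)·C(n,k+1) k-faces. Here 2^21·C(28,21) = 2097152·1184040 = 2483111854080.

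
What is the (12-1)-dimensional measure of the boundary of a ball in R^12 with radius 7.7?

S_12(7.7) = 2·π^(12/2)·(7.7)^11 / Γ(12/2) ≈ 9.03953e+10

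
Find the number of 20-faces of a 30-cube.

An n-cube has C(n,k)·2^(n-k) k-faces. Here C(30,20)·2^10 = 30045015·1024 = 30766095360.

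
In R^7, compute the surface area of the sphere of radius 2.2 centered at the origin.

The surface area of an n-ball is 2π^(n/2) r^(n-1) / Γ(n/2). For n=7, r=2.2: 3749.85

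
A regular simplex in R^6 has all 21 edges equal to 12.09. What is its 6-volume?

V_6 = √(7) · 12.09^6 / (6! · 2^(6/2)) ≈ 1434.45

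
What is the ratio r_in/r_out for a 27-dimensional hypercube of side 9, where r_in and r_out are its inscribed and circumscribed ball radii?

Ratio = (s/2)/(s√27/2) = 27^(-1/2) ≈ 0.19245.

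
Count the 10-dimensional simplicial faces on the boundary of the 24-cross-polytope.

An n-cross-polytope has 2^(k+1)·C(n,k+1) k-faces. Here 2^11·C(24,11) = 2048·2496144 = 5112102912.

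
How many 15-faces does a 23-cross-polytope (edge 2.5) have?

Number of 15-faces = 2^(15+1) · C(23,15+1) = 65536 · 245157 = 16066609152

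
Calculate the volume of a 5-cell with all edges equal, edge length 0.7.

For a regular n-simplex with edge a, V = (a^n / n!)·√((n+1)/2^n). With a=0.7, n=4: V ≈ 0.0055925.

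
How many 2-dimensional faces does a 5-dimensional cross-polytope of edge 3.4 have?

f_2(5-orthoplex) = 2^3 · (5 choose 3) = 80.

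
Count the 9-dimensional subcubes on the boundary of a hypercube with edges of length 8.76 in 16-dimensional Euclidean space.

Choose 9 of 16 axes to span the face (C(16,9) = 11440 ways), then fix each of the remaining 7 coordinates at one of its two extreme values (2^7 = 128 ways): 11440·128 = 1464320.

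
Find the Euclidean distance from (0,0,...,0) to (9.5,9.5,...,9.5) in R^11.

d = √(9.5² + 9.5² + ... + 9.5²) [11 terms] = √(11·9.5²) = 9.5√11 ≈ 31.5079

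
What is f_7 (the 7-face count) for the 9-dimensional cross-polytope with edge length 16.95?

Each 7-face is the convex hull of 8 vertices, one chosen as ±e_i from each of 8 distinct axes: 2^8·C(9,8) = 2304.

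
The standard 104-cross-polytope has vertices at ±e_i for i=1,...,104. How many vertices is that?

Number of vertices = 2n = 208.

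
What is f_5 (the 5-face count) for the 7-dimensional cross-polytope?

Each 5-face is the convex hull of 6 vertices, one chosen as ±e_i from each of 6 distinct axes: 2^6·C(7,6) = 448.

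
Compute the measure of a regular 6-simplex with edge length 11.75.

Volume = 11.75^6 · √(7/2^6) / 6! ≈ 1208.8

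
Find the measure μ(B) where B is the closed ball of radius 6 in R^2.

Volume = π^{2/2}·(6)^2/Γ(2) = 36·π ≈ 113.097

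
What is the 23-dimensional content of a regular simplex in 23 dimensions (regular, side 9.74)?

V = (9.74^23 / 23!) · √((23+1) / 2^23) ≈ 0.00356962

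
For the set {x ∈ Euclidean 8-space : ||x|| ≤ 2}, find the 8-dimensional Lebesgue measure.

The n-ball volume is π^(n/2)·r^n/Γ(n/2+1). With n=8, r=2: V = 32·π^4/3 ≈ 1039.03.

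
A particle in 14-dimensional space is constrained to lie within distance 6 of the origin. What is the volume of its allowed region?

The n-ball volume is π^(n/2)·r^n/Γ(n/2+1). With n=14, r=6: V = 544195584·π^7/35 ≈ 4.69609e+10.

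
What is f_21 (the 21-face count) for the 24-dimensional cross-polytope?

f_21(24-orthoplex) = 2^22 · (24 choose 22) = 1157627904.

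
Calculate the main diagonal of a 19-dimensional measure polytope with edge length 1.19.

The space diagonal of an n-cube of side s is s√n. Here 1.19·√19 ≈ 5.18709.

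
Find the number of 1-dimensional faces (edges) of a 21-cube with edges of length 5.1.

The 21-cube has n·2^(n-1) = 21·2^20 = 21·1048576 = 22020096 edges.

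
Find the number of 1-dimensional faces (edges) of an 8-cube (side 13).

Each of the 2^8 = 256 vertices has degree 8; total edges = 8·2^8/2 = 1024.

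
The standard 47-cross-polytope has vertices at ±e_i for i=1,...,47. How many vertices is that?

An n-cross-polytope has 2n vertices; here n = 47, giving 94.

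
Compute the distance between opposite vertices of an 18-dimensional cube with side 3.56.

d = √(3.56² + 3.56² + ... + 3.56²) [18 terms] = √(18·3.56²) = 3.56√18 ≈ 15.1038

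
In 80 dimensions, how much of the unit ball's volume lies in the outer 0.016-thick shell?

1 - (1-0.016)^80 ≈ 0.724826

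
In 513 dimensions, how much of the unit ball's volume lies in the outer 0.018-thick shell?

1 - (1-0.018)^513 ≈ 0.99991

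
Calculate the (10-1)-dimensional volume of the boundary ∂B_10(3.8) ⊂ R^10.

The surface area of an n-ball is 2π^(n/2) r^(n-1) / Γ(n/2). For n=10, r=3.8: 4.21328e+06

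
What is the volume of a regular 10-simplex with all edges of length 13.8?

V = (13.8^10 / 10!) · √((10+1) / 2^10) ≈ 7154.42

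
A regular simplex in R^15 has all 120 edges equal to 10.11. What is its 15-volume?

Volume = 10.11^15 · √(16/2^15) / 15! ≈ 19.9114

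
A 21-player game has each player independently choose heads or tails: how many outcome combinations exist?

An n-cube has 2^n vertices; for n = 21 that is 2^21 = 2097152.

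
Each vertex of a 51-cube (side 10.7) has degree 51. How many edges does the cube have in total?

The 51-cube has n·2^(n-1) = 51·2^50 = 51·1125899906842624 = 57420895248973824 edges.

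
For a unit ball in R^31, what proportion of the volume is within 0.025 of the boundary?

Shell fraction = 1 - (1-0.025)^31 ≈ 0.543813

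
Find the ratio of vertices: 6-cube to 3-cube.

The 6-cube has 2^6 = 64 vertices. The 3-cube has 2^3 = 8 vertices. Ratio: 64/8 = 8.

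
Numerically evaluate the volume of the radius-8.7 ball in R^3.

Volume = π^{3/2}·(8.7)^3/Γ(5/2) ≈ 2758.33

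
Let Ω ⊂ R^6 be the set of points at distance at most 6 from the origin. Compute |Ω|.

V_6(6) = π^(6/2) · (6)^6 / Γ(6/2 + 1) = 7776·π^3 ≈ 241105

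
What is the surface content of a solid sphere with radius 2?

S = n·V_n(r)/r = 3·V_3(2)/2 (volume-to-surface relation), giving 4πr² = 4π·(2)² ≈ 50.2655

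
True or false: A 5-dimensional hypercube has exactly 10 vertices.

False. The 5-cube has 2^5 = 32 vertices.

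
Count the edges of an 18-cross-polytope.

An n-cross-polytope has 2^(k+1)·C(n,k+1) k-faces. Here 2^2·C(18,2) = 4·153 = 612.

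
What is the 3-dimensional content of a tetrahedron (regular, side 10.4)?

Volume = (√2/12) · 10.4³ = 132.566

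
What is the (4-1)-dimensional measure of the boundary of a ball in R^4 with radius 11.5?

The surface area of an n-ball is 2π^(n/2) r^(n-1) / Γ(n/2). For n=4, r=11.5: 12167·π^2/4 ≈ 30020.9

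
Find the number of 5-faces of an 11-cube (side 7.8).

f_5(11-cube) = (11 choose 5) · 2^6 = 29568.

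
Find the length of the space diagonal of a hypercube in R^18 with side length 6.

||(6,6,...,6)|| = √(18)·6 ≈ 25.4558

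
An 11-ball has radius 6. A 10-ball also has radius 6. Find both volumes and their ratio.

V_11(6) ≈ 6.83547e+08. V_10(6) ≈ 1.54199e+08. Ratio V_11/V_10 ≈ 4.433.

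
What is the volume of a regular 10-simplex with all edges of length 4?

V = (4^10 / 10!) · √((10+1) / 2^10) ≈ 0.0299491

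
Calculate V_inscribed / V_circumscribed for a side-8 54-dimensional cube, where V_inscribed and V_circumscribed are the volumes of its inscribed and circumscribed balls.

The radii are 8/2 and 8√54/2, so the volume ratio is (1/√54)^54 = 54^{-54/2} ≈ 1.68023e-47.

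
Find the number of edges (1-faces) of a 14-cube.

Choose 1 of 14 axes to span the face (C(14,1) = 14 ways), then fix each of the remaining 13 coordinates at one of its two extreme values (2^13 = 8192 ways): 14·8192 = 114688.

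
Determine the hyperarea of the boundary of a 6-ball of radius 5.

S = n·V_n(r)/r = 6·V_6(5)/5 (volume-to-surface relation), giving 3125·π^3 ≈ 96894.6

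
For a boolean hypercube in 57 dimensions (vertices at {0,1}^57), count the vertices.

Number of vertices = 2^57 = 144115188075855872.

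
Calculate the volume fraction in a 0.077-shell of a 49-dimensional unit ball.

Shell fraction = 1 - (1-0.077)^49 ≈ 0.980281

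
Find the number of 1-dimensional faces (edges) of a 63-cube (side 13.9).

An n-cube has n·2^(n-1) edges. With n = 63: 63·4611686018427387904 = 290536219160925437952.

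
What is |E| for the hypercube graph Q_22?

An n-cube has n·2^(n-1) edges. With n = 22: 22·2097152 = 46137344.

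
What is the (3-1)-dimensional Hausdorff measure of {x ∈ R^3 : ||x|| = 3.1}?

The surface area of an n-ball is 2π^(n/2) r^(n-1) / Γ(n/2). For n=3, r=3.1: 4πr² = 4π·(3.1)² ≈ 120.763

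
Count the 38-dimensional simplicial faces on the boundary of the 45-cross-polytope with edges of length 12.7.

Number of 38-faces = 2^(38+1) · C(45,38+1) = 549755813888 · 8145060 = 4477794089466593280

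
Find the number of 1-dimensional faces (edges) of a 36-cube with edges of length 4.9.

An n-cube has n·2^(n-1) edges. With n = 36: 36·34359738368 = 1236950581248.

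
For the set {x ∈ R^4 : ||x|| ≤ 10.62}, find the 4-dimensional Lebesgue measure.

Volume = π^{4/2}·(10.62)^4/Γ(3) ≈ 62772.3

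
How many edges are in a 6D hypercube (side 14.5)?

f_1(6-cube) = (6 choose 1) · 2^5 = 192.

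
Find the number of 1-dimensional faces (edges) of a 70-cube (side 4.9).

The 70-cube has n·2^(n-1) = 70·2^69 = 70·590295810358705651712 = 41320706725109395619840 edges.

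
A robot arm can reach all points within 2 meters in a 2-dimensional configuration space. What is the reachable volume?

V_2(2) = π^(2/2) · (2)^2 / Γ(2/2 + 1) = 4·π ≈ 12.5664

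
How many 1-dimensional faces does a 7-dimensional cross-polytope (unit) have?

Number of 1-faces = 2^(1+1) · C(7,1+1) = 4 · 21 = 84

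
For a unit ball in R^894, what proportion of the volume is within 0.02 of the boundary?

V(inner)/V(outer) = ((1-0.02)/1)^894 ≈ 1.433e-08, so the shell fraction is 0.9999999857.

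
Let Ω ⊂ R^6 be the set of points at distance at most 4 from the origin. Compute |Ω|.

V_6(4) = π^(6/2) · (4)^6 / Γ(6/2 + 1) = 2048·π^3/3 ≈ 21167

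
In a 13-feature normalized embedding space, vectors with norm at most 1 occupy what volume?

V = 128·π^6/135135 ≈ 0.910629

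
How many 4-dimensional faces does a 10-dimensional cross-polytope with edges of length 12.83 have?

Number of 4-faces = 2^(4+1) · C(10,4+1) = 32 · 252 = 8064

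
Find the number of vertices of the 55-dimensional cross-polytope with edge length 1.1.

The vertices are ±e_1, ..., ±e_55, so there are 2·55 = 110.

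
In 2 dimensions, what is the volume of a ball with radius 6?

V_2(6) = π^(2/2) · (6)^2 / Γ(2/2 + 1) = 36·π ≈ 113.097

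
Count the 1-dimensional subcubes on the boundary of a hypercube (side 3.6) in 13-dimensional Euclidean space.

Number of 1-faces = C(13,1) · 2^(13-1) = 13 · 4096 = 53248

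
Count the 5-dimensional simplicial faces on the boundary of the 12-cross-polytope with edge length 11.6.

An n-cross-polytope has 2^(k+1)·C(n,k+1) k-faces. Here 2^6·C(12,6) = 64·924 = 59136.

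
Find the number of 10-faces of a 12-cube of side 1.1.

An n-cube has C(n,k)·2^(n-k) k-faces. Here C(12,10)·2^2 = 66·4 = 264.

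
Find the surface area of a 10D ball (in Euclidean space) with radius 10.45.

|∂B_10(10.45)| ≈ 3.78979e+10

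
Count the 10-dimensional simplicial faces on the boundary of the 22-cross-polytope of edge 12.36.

Number of 10-faces = 2^(10+1) · C(22,10+1) = 2048 · 705432 = 1444724736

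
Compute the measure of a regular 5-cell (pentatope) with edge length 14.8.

V_4 = √(5) · 14.8^4 / (4! · 2^(4/2)) ≈ 1117.53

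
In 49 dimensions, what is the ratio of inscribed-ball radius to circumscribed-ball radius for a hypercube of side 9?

r_in / r_out = (9/2) / (9√49/2) = 1/√49 ≈ 0.142857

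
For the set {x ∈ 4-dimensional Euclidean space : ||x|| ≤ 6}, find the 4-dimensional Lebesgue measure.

The n-ball volume is π^(n/2)·r^n/Γ(n/2+1). With n=4, r=6: V = 648·π^2 ≈ 6395.5.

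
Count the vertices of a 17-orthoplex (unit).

The 17-dimensional cross-polytope has 2n = 2·17 = 34 vertices.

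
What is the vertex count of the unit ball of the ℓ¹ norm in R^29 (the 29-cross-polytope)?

Number of vertices = 2n = 58.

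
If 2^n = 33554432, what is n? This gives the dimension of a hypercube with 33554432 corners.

n = log_2(33554432) = 25.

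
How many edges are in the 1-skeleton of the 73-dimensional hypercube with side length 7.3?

Number of 1-faces = C(73,1)·2^(73-1) = 73·4722366482869645213696 = 344732753249484100599808.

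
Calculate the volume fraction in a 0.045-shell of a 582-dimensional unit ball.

V(inner)/V(outer) = ((1-0.045)/1)^582 ≈ 2.301e-12, so the shell fraction is 1 - 2.301e-12.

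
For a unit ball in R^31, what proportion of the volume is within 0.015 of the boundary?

V(inner)/V(outer) = ((1-0.015)/1)^31 ≈ 0.6259, so the shell fraction is 0.374074.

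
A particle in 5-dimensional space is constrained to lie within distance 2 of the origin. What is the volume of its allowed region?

V = 256·π^2/15 ≈ 168.441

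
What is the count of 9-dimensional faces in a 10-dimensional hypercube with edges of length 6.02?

f_9(10-cube) = (10 choose 9) · 2^1 = 20.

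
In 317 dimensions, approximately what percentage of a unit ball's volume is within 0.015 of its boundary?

1 - (1-0.015)^317 ≈ 0.991696 ≈ 99.17%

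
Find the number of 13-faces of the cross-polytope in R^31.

Each 13-face is the convex hull of 14 vertices, one chosen as ±e_i from each of 14 distinct axes: 2^14·C(31,14) = 4344750489600.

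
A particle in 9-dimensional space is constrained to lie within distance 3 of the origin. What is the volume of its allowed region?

The n-ball volume is π^(n/2)·r^n/Γ(n/2+1). With n=9, r=3: V = 23328·π^4/35 ≈ 64924.6.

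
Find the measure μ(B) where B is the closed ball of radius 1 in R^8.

V_8(1) = π^(8/2) · (1)^8 / Γ(8/2 + 1) = π^4/24 ≈ 4.05871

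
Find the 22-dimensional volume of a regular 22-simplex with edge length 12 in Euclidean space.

For a regular n-simplex with edge a, V = (a^n / n!)·√((n+1)/2^n). With a=12, n=22: V ≈ 1.15015.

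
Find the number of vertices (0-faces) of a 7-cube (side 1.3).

f_0(7-cube) = (7 choose 0) · 2^7 = 128.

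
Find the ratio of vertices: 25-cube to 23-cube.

The 25-cube has 2^25 = 33554432 vertices. The 23-cube has 2^23 = 8388608 vertices. Ratio: 33554432/8388608 = 4.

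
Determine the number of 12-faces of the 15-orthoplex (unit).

An n-cross-polytope has 2^(k+1)·C(n,k+1) k-faces. Here 2^13·C(15,13) = 8192·105 = 860160.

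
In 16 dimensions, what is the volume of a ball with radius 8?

V = 2199023255552·π^8/315 ≈ 6.62397e+13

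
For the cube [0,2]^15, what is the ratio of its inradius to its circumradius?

Ratio = (s/2)/(s√15/2) = 15^(-1/2) ≈ 0.258199.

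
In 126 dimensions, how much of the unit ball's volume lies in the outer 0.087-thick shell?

1 - (1-0.087)^126 ≈ 0.99999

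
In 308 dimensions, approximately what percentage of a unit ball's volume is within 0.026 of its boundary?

1 - (1-0.026)^308 ≈ 0.999701 ≈ 99.9701%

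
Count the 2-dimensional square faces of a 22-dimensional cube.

f_2(22-cube) = (22 choose 2) · 2^20 = 242221056.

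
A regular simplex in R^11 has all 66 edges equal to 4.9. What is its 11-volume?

Volume = 4.9^11 · √(12/2^11) / 11! ≈ 0.0749768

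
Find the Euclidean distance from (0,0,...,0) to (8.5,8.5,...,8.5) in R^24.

||(8.5,8.5,...,8.5)|| = √(24)·8.5 ≈ 41.6413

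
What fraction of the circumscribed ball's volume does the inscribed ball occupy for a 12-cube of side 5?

V_in / V_out = (r_in/r_out)^12 = (1/√12)^12 = 12^(-12/2) ≈ 3.34898e-07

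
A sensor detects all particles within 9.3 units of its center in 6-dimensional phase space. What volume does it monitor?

The n-ball volume is π^(n/2)·r^n/Γ(n/2+1). With n=6, r=9.3: V ≈ 3.34346e+06.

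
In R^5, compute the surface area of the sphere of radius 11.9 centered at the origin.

|∂B_5(11.9)| ≈ 527784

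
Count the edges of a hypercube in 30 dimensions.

Number of 1-faces = C(30,1)·2^(30-1) = 30·536870912 = 16106127360.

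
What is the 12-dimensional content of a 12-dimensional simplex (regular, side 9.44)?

V_12 = √(13) · 9.44^12 / (12! · 2^(12/2)) ≈ 58.9005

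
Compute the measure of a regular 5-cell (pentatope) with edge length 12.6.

V = (12.6^4 / 4!) · √((4+1) / 2^4) ≈ 587.078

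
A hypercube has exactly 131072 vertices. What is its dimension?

n = log_2(131072) = 17.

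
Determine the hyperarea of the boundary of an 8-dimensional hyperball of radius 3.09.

S = n·V_n(r)/r = 8·V_8(3.09)/3.09 (volume-to-surface relation), giving 87334.9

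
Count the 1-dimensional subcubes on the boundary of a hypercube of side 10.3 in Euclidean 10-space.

Number of 1-faces = C(10,1) · 2^(10-1) = 10 · 512 = 5120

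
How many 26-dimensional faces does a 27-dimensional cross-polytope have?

Each 26-face is the convex hull of 27 vertices, one chosen as ±e_i from each of 27 distinct axes: 2^27·C(27,27) = 134217728.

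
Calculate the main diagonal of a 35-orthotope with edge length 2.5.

The space diagonal of an n-cube of side s is s√n. Here 2.5·√35 ≈ 14.7902.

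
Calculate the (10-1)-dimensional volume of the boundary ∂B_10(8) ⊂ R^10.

S = n·V_n(r)/r = 10·V_10(8)/8 (volume-to-surface relation), giving 33554432·π^5/3 ≈ 3.42277e+09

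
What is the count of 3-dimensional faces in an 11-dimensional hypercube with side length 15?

An n-cube has C(n,k)·2^(n-k) k-faces. Here C(11,3)·2^8 = 165·256 = 42240.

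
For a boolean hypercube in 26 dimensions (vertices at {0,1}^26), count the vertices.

The 26-cube has 2^26 = 67108864 vertices.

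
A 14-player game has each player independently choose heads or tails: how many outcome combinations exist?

Number of vertices = 2^14 = 16384.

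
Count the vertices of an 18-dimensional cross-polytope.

The 18-dimensional cross-polytope has 2n = 2·18 = 36 vertices.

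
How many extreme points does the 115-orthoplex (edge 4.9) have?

The 115-dimensional cross-polytope has 2n = 2·115 = 230 vertices.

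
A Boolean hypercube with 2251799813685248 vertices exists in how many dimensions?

Since 2^n = 2251799813685248, we have n = 51.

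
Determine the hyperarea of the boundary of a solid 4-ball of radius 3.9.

|∂B_4(3.9)| ≈ 1170.91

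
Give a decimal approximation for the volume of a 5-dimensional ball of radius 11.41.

Volume = π^{5/2}·(11.41)^5/Γ(7/2) ≈ 1.01795e+06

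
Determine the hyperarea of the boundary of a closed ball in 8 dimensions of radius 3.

S = n·V_n(r)/r = 8·V_8(3)/3 (volume-to-surface relation), giving 729·π^4 ≈ 71011.2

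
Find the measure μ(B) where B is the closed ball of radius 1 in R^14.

V_14(1) = π^(14/2) · (1)^14 / Γ(14/2 + 1) = π^7/5040 ≈ 0.599265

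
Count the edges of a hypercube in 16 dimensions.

An n-cube has n·2^(n-1) edges. With n = 16: 16·32768 = 524288.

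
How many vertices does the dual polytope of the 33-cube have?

The vertices are ±e_1, ..., ±e_33, so there are 2·33 = 66.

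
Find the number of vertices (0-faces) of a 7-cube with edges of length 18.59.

f_0(7-cube) = (7 choose 0) · 2^7 = 128.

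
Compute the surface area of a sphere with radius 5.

S_3(5) = 2·π^(3/2)·(5)^2 / Γ(3/2) = 4πr² = 4π·(5)² ≈ 314.159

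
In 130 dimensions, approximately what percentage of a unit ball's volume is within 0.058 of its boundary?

1 - (1-0.058)^130 ≈ 0.999577 ≈ 99.9577%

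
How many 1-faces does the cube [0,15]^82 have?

An n-cube has n·2^(n-1) edges. With n = 82: 82·2417851639229258349412352 = 198263834416799184651812864.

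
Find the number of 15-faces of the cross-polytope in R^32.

f_15(32-orthoplex) = 2^16 · (32 choose 16) = 39392404439040.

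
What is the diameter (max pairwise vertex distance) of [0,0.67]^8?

The space diagonal of an n-cube of side s is s√n. Here 0.67·√8 ≈ 1.89505.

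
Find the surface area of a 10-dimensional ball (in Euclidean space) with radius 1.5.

S_10(1.5) = 2·π^(10/2)·(1.5)^9 / Γ(10/2) = 6561·π^5/2048 ≈ 980.369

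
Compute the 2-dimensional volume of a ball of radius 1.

Volume = π^{2/2}·(1)^2/Γ(2) = π ≈ 3.14159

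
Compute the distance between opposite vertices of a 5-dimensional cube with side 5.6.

d = √(5.6² + 5.6² + ... + 5.6²) [5 terms] = √(5·5.6²) = 5.6√5 ≈ 12.522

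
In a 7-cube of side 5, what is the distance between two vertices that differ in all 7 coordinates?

d = √(5² + 5² + ... + 5²) [7 terms] = √(7·5²) = 5√7 ≈ 13.2288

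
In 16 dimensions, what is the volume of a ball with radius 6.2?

V_16(6.2) = π^(16/2) · (6.2)^16 / Γ(16/2 + 1) ≈ 1.12188e+12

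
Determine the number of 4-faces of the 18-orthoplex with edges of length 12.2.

An n-cross-polytope has 2^(k+1)·C(n,k+1) k-faces. Here 2^5·C(18,5) = 32·8568 = 274176.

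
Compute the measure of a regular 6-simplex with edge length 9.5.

For a regular n-simplex with edge a, V = (a^n / n!)·√((n+1)/2^n). With a=9.5, n=6: V ≈ 337.651.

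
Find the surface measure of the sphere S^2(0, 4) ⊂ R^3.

The surface area of an n-ball is 2π^(n/2) r^(n-1) / Γ(n/2). For n=3, r=4: 4πr² = 4π·(4)² ≈ 201.062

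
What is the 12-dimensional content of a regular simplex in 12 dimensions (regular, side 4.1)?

Volume = 4.1^12 · √(13/2^12) / 12! ≈ 0.00265376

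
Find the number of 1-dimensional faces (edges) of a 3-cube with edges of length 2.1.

The 3-cube has n·2^(n-1) = 3·2^2 = 3·4 = 12 edges.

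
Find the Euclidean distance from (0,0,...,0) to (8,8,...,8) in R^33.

The space diagonal of an n-cube of side s is s√n. Here 8·√33 ≈ 45.9565.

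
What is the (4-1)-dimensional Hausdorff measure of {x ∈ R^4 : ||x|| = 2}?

S = n·V_n(r)/r = 4·V_4(2)/2 (volume-to-surface relation), giving 16·π^2 ≈ 157.914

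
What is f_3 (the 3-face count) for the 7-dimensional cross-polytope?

An n-cross-polytope has 2^(k+1)·C(n,k+1) k-faces. Here 2^4·C(7,4) = 16·35 = 560.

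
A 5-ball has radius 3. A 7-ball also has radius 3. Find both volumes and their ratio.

V_5(3) ≈ 1279.1. V_7(3) ≈ 10333.1. Ratio V_5/V_7 ≈ 0.1238.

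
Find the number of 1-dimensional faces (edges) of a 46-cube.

An n-cube has n·2^(n-1) edges. With n = 46: 46·35184372088832 = 1618481116086272.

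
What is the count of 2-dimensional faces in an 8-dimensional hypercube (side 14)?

Number of 2-faces = C(8,2) · 2^(8-2) = 28 · 64 = 1792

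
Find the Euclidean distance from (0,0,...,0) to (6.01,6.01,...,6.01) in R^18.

The space diagonal of an n-cube of side s is s√n. Here 6.01·√18 ≈ 25.4983.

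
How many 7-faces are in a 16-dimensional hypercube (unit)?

f_7(16-cube) = (16 choose 7) · 2^9 = 5857280.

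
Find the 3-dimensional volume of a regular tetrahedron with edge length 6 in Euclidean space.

Volume = (√2/12) · 6³ = 25.4558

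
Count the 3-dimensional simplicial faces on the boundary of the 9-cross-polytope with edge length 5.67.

An n-cross-polytope has 2^(k+1)·C(n,k+1) k-faces. Here 2^4·C(9,4) = 16·126 = 2016.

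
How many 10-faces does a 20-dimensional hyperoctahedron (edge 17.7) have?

An n-cross-polytope has 2^(k+1)·C(n,k+1) k-faces. Here 2^11·C(20,11) = 2048·167960 = 343982080.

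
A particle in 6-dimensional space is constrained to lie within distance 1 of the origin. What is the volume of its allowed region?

V_6(1) = π^(6/2) · (1)^6 / Γ(6/2 + 1) = π^3/6 ≈ 5.16771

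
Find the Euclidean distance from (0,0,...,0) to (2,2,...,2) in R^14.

d = √(2² + 2² + ... + 2²) [14 terms] = √(14·2²) = 2√14 ≈ 7.48331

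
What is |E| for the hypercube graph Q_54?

Number of 1-faces = C(54,1)·2^(54-1) = 54·9007199254740992 = 486388759756013568.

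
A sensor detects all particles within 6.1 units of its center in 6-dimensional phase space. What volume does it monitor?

The n-ball volume is π^(n/2)·r^n/Γ(n/2+1). With n=6, r=6.1: V ≈ 266242.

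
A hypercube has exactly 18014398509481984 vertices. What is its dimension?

The n-cube has 2^n vertices, and 18014398509481984 = 2^54, so n = 54.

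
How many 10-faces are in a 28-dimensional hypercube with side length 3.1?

f_10(28-cube) = (28 choose 10) · 2^18 = 3440144547840.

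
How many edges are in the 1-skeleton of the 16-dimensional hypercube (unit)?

Number of 1-faces = C(16,1)·2^(16-1) = 16·32768 = 524288.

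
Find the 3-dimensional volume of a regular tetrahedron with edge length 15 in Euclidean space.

Volume = (√2/12) · 15³ = 397.748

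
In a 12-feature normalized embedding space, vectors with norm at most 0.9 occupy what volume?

V_12(0.9) = π^(12/2) · (0.9)^12 / Γ(12/2 + 1) ≈ 0.377118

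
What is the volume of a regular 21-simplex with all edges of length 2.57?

For a regular n-simplex with edge a, V = (a^n / n!)·√((n+1)/2^n). With a=2.57, n=21: V ≈ 2.57423e-14.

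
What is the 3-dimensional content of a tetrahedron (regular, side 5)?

Volume = (√2/12) · 5³ = 14.7314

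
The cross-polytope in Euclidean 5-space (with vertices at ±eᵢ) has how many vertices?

Number of vertices = 2n = 10.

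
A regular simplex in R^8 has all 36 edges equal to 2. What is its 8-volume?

For a regular n-simplex with edge a, V = (a^n / n!)·√((n+1)/2^n). With a=2, n=8: V ≈ 0.00119048.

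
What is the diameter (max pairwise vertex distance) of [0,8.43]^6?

Diagonal = √6 · 8.43 ≈ 20.6492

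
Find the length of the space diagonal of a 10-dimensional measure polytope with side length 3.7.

The space diagonal of an n-cube of side s is s√n. Here 3.7·√10 ≈ 11.7004.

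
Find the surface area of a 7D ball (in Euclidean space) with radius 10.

The surface area of an n-ball is 2π^(n/2) r^(n-1) / Γ(n/2). For n=7, r=10: 3200000·π^3/3 ≈ 3.30734e+07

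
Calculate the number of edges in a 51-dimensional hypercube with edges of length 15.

The 51-cube has n·2^(n-1) = 51·2^50 = 51·1125899906842624 = 57420895248973824 edges.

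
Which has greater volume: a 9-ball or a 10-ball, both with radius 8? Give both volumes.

V_9(8.0) ≈ 4.42718e+08. V_10(8.0) ≈ 2.73822e+09. The 10-ball is larger.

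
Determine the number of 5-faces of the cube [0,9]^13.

Choose 5 of 13 axes to span the face (C(13,5) = 1287 ways), then fix each of the remaining 8 coordinates at one of its two extreme values (2^8 = 256 ways): 1287·256 = 329472.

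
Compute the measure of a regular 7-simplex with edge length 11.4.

V = (11.4^7 / 7!) · √((7+1) / 2^7) ≈ 1241.2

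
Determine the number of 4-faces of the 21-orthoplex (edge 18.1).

f_4(21-orthoplex) = 2^5 · (21 choose 5) = 651168.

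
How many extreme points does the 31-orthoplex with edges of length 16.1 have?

The 31-dimensional cross-polytope has 2n = 2·31 = 62 vertices.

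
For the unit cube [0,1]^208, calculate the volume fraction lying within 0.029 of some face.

Shell fraction = 1 - (1-0.058)^208 ≈ 0.9999959951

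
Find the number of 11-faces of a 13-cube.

f_11(13-cube) = (13 choose 11) · 2^2 = 312.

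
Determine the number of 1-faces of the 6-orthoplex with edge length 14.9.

f_1(6-orthoplex) = 2^2 · (6 choose 2) = 60.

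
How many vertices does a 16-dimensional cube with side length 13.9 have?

An n-cube has 2^n vertices; for n = 16 that is 2^16 = 65536.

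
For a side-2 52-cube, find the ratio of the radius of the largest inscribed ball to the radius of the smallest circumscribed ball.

r_in / r_out = (2/2) / (2√52/2) = 1/√52 ≈ 0.138675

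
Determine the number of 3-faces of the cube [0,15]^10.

An n-cube has C(n,k)·2^(n-k) k-faces. Here C(10,3)·2^7 = 120·128 = 15360.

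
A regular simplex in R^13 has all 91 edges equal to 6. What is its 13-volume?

Volume = 6^13 · √(14/2^13) / 13! ≈ 0.0867072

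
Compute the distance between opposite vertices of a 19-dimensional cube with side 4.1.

The space diagonal of an n-cube of side s is s√n. Here 4.1·√19 ≈ 17.8715.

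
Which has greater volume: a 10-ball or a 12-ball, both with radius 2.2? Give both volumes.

V_10(2.2) ≈ 6773.22. V_12(2.2) ≈ 17164.8. The 12-ball is larger.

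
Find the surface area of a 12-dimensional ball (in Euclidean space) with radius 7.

The surface area of an n-ball is 2π^(n/2) r^(n-1) / Γ(n/2). For n=12, r=7: 1977326743·π^6/60 ≈ 3.1683e+10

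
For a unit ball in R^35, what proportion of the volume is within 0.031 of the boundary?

1 - (1-0.031)^35 ≈ 0.667852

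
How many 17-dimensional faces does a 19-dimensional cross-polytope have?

An n-cross-polytope has 2^(k+1)·C(n,k+1) k-faces. Here 2^18·C(19,18) = 262144·19 = 4980736.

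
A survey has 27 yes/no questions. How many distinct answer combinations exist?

Number of vertices = 2^27 = 134217728.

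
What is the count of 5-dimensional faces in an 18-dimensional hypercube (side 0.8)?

An n-cube has C(n,k)·2^(n-k) k-faces. Here C(18,5)·2^13 = 8568·8192 = 70189056.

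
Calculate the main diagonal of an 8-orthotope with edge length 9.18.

d = √(9.18² + 9.18² + ... + 9.18²) [8 terms] = √(8·9.18²) = 9.18√8 ≈ 25.965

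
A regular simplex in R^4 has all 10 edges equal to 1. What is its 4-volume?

V_4 = √(5) · 1^4 / (4! · 2^(4/2)) ≈ 0.0232924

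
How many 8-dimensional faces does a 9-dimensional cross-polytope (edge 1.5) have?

f_8(9-orthoplex) = 2^9 · (9 choose 9) = 512.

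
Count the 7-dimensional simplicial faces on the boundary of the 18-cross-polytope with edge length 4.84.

An n-cross-polytope has 2^(k+1)·C(n,k+1) k-faces. Here 2^8·C(18,8) = 256·43758 = 11202048.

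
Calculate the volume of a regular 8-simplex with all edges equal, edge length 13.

V = (13^8 / 8!) · √((8+1) / 2^8) ≈ 3793.39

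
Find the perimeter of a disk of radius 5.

The surface area of an n-ball is 2π^(n/2) r^(n-1) / Γ(n/2). For n=2, r=5: 2πr = 2π·5 ≈ 31.4159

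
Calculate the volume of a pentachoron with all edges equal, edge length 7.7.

Volume = 7.7^4 · √(5/2^4) / 4! ≈ 81.8798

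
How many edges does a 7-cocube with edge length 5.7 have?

f_1(7-orthoplex) = 2^2 · (7 choose 2) = 84.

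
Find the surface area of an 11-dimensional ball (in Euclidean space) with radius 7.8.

S = n·V_n(r)/r = 11·V_11(7.8)/7.8 (volume-to-surface relation), giving 1.7276e+10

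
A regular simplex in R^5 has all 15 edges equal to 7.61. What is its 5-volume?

Volume = 7.61^5 · √(6/2^5) / 5! ≈ 92.0964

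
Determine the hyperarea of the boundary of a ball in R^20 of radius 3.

The surface area of an n-ball is 2π^(n/2) r^(n-1) / Γ(n/2). For n=20, r=3: 14348907·π^10/2240 ≈ 5.99887e+08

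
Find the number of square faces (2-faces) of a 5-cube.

f_2(5-cube) = (5 choose 2) · 2^3 = 80.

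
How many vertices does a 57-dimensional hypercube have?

An n-cube has 2^n vertices; for n = 57 that is 2^57 = 144115188075855872.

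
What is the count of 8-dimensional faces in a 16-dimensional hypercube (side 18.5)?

Choose 8 of 16 axes to span the face (C(16,8) = 12870 ways), then fix each of the remaining 8 coordinates at one of its two extreme values (2^8 = 256 ways): 12870·256 = 3294720.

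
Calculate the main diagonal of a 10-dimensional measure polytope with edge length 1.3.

Diagonal = √10 · 1.3 ≈ 4.11096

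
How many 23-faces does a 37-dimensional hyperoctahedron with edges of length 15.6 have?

Number of 23-faces = 2^(23+1) · C(37,23+1) = 16777216 · 3562467300 = 59768283385036800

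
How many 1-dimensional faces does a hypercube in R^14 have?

An n-cube has C(n,k)·2^(n-k) k-faces. Here C(14,1)·2^13 = 14·8192 = 114688.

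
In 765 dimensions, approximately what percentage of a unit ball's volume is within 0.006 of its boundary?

1 - (1-0.006)^765 ≈ 0.989987 ≈ 99.00%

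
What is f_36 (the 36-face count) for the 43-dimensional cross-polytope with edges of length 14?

An n-cross-polytope has 2^(k+1)·C(n,k+1) k-faces. Here 2^37·C(43,37) = 137438953472·6096454 = 837890257650188288.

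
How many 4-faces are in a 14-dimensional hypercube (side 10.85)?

f_4(14-cube) = (14 choose 4) · 2^10 = 1025024.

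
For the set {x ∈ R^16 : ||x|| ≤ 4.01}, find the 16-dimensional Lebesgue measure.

The n-ball volume is π^(n/2)·r^n/Γ(n/2+1). With n=16, r=4.01: V ≈ 1.05193e+09.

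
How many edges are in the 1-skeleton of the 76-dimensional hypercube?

Each of the 2^76 = 75557863725914323419136 vertices has degree 76; total edges = 76·2^76/2 = 2871198821584744289927168.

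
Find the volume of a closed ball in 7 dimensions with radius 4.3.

The n-ball volume is π^(n/2)·r^n/Γ(n/2+1). With n=7, r=4.3: V ≈ 128428.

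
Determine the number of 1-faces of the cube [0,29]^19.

Number of 1-faces = C(19,1) · 2^(19-1) = 19 · 262144 = 4980736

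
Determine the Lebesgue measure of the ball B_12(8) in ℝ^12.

Volume = π^{12/2}·(8)^12/Γ(7) = 4294967296·π^6/45 ≈ 9.17586e+10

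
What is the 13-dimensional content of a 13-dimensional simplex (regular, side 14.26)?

For a regular n-simplex with edge a, V = (a^n / n!)·√((n+1)/2^n). With a=14.26, n=13: V ≈ 6693.33.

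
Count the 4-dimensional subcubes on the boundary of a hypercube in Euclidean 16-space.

An n-cube has C(n,k)·2^(n-k) k-faces. Here C(16,4)·2^12 = 1820·4096 = 7454720.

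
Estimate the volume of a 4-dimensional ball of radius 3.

V_4(3) = π^(4/2) · (3)^4 / Γ(4/2 + 1) = 81·π^2/2 ≈ 399.719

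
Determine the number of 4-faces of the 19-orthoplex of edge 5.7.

An n-cross-polytope has 2^(k+1)·C(n,k+1) k-faces. Here 2^5·C(19,5) = 32·11628 = 372096.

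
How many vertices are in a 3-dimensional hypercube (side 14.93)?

Choose 0 of 3 axes to span the face (C(3,0) = 1 way), then fix each of the remaining 3 coordinates at one of its two extreme values (2^3 = 8 ways): 1·8 = 8.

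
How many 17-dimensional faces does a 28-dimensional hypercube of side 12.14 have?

An n-cube has C(n,k)·2^(n-k) k-faces. Here C(28,17)·2^11 = 21474180·2048 = 43979120640.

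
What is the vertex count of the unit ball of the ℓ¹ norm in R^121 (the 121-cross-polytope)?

The vertices are ±e_1, ..., ±e_121, so there are 2·121 = 242.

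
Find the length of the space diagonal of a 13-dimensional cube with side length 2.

d = √(2² + 2² + ... + 2²) [13 terms] = √(13·2²) = 2√13 ≈ 7.2111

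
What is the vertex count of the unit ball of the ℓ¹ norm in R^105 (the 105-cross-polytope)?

The 105-dimensional cross-polytope has 2n = 2·105 = 210 vertices.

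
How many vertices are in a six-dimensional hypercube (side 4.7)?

Choose 0 of 6 axes to span the face (C(6,0) = 1 way), then fix each of the remaining 6 coordinates at one of its two extreme values (2^6 = 64 ways): 1·64 = 64.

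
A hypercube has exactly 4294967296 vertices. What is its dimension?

Since 2^n = 4294967296, we have n = 32.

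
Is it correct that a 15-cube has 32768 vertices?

True. The 15-cube has 2^15 = 32768 vertices.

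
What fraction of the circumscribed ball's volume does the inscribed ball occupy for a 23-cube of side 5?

V_in / V_out = (r_in/r_out)^23 = (1/√23)^23 = 23^(-23/2) ≈ 2.18842e-16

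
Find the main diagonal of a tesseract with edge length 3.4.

Diagonal = √4 · 3.4 = 6.8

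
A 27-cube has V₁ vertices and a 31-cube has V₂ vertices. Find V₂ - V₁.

V₁ = 2^27 = 134217728. V₂ = 2^31 = 2147483648. V₂ - V₁ = 2013265920.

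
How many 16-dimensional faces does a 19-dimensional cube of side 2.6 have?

An n-cube has C(n,k)·2^(n-k) k-faces. Here C(19,16)·2^3 = 969·8 = 7752.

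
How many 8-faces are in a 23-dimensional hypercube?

Choose 8 of 23 axes to span the face (C(23,8) = 490314 ways), then fix each of the remaining 15 coordinates at one of its two extreme values (2^15 = 32768 ways): 490314·32768 = 16066609152.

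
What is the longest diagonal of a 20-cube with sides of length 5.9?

The space diagonal of an n-cube of side s is s√n. Here 5.9·√20 ≈ 26.3856.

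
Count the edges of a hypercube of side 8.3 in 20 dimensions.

An n-cube has n·2^(n-1) edges. With n = 20: 20·524288 = 10485760.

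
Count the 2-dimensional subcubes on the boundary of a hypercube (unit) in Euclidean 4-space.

Number of 2-faces = C(4,2) · 2^(4-2) = 6 · 4 = 24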